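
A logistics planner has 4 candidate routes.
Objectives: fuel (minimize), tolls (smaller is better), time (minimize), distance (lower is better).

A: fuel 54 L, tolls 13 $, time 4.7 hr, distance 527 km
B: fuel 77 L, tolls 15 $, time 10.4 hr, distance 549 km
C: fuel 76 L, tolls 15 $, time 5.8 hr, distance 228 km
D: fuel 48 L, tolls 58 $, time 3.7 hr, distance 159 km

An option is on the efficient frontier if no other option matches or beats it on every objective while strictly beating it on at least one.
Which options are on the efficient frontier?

A, C, D

A: not dominated (best tolls).
B: dominated by A (fuel 54≤77, tolls 13≤15, time 4.7≤10.4, distance 527≤549).
C: not dominated.
D: not dominated (best fuel).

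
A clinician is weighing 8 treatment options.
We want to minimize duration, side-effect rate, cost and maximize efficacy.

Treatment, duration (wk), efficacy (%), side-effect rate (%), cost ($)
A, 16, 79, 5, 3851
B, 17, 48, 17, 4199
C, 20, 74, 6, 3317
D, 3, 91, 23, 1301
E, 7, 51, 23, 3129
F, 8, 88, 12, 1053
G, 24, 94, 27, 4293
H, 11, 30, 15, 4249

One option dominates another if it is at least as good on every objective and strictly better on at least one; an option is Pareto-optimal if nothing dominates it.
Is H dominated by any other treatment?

F vs H: duration 8≤11, efficacy 88≥30, side-effect rate 12≤15, cost 1053≤4249 — F is at least as good on every objective and strictly better on at least one, so F dominates H.

Yes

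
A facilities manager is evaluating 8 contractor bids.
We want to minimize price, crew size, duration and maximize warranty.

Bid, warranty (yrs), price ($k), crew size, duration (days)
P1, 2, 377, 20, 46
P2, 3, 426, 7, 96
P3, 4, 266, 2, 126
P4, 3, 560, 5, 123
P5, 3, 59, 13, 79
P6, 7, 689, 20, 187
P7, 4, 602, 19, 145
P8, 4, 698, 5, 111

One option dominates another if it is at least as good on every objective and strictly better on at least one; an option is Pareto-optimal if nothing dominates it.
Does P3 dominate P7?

Yes

P3 vs P7: warranty 4≥4, price 266≤602, crew size 2≤19, duration 126≤145 — P3 is at least as good on every objective with at least one strict improvement.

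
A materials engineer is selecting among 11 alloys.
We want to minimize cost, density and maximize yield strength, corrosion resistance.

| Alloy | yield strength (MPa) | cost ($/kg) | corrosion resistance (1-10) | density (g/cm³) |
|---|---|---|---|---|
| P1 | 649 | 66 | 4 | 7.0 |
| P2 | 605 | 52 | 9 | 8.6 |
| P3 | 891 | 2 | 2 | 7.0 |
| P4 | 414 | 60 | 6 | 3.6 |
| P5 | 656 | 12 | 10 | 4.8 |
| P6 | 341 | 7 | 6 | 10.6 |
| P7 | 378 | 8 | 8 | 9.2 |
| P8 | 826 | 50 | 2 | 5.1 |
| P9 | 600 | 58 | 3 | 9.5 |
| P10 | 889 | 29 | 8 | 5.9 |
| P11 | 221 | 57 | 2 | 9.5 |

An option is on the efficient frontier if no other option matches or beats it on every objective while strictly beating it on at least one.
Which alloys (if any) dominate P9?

P2, P5, P10

P2: yield strength 605≥600, cost 52≤58, corrosion resistance 9≥3, density 8.6≤9.5 — dominates P9.
P5: yield strength 656≥600, cost 12≤58, corrosion resistance 10≥3, density 4.8≤9.5 — dominates P9.
P10: yield strength 889≥600, cost 29≤58, corrosion resistance 8≥3, density 5.9≤9.5 — dominates P9.
Others (P1, P3, P4, P6, P7, P8, P11) are each worse than P9 on at least one objective.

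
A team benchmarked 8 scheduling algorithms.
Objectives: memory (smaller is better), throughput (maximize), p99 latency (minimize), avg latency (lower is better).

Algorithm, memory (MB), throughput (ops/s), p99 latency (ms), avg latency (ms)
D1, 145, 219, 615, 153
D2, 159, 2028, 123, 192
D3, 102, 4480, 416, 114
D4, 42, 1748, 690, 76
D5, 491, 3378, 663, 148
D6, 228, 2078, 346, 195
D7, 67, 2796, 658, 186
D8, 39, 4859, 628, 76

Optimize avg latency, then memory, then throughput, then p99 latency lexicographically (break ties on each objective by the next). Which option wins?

D8

First minimize avg latency: best is 76, kept {D4, D8}.
Then minimize memory: best is 39, kept {D8}.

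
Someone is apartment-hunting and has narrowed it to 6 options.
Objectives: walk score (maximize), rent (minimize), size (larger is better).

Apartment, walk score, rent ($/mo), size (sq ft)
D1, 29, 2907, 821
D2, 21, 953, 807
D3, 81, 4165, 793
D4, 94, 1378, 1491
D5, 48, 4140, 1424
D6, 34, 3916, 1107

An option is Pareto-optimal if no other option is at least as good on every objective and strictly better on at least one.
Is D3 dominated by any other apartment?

Yes

D4 vs D3: walk score 94≥81, rent 1378≤4165, size 1491≥793 — D4 is at least as good on every objective and strictly better on at least one, so D4 dominates D3.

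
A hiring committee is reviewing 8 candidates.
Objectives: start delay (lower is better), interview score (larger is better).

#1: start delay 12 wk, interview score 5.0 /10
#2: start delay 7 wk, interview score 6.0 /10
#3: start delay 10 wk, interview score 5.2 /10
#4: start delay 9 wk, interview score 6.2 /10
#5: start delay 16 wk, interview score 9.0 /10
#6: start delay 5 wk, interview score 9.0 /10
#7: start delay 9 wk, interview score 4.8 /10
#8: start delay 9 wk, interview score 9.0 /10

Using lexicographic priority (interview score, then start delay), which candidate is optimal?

First maximize interview score: best is 9.0, kept {#5, #6, #8}.
Then minimize start delay: best is 5, kept {#6}.

#6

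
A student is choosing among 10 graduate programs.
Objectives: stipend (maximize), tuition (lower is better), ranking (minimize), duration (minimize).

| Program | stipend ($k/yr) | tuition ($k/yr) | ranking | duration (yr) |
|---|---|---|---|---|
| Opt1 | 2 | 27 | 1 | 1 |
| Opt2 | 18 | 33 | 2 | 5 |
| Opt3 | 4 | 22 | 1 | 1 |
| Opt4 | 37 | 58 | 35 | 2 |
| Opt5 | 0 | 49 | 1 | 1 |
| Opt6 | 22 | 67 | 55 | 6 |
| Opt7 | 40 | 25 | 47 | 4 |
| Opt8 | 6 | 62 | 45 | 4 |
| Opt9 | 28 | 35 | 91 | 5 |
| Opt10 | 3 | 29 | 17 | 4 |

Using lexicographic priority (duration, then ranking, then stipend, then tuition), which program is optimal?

Opt3

First minimize duration: best is 1, kept {Opt1, Opt3, Opt5}.
Then minimize ranking: best is 1, kept {Opt1, Opt3, Opt5}.
Then maximize stipend: best is 4, kept {Opt3}.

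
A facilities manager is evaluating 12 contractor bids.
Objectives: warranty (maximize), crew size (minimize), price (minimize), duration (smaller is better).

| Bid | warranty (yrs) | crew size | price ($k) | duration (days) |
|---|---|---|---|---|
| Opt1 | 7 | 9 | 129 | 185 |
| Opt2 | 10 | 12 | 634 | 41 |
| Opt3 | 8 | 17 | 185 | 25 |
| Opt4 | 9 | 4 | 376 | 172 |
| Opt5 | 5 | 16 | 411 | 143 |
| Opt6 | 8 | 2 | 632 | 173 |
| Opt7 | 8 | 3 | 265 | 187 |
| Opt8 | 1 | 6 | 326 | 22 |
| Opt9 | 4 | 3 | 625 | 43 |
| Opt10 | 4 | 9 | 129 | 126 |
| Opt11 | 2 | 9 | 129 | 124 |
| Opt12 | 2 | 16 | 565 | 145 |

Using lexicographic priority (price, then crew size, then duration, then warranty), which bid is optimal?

Opt11

First minimize price: best is 129, kept {Opt1, Opt10, Opt11}.
Then minimize crew size: best is 9, kept {Opt1, Opt10, Opt11}.
Then minimize duration: best is 124, kept {Opt11}.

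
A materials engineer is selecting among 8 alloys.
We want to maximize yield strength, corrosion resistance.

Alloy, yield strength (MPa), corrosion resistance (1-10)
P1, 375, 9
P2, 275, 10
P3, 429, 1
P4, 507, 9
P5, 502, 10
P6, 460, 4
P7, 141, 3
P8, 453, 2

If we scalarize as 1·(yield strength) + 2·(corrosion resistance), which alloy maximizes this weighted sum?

P4

P1: 1·375 + 2·9 = 393
P2: 1·275 + 2·10 = 295
P3: 1·429 + 2·1 = 431
P4: 1·507 + 2·9 = 525
P5: 1·502 + 2·10 = 522
P6: 1·460 + 2·4 = 468
P7: 1·141 + 2·3 = 147
P8: 1·453 + 2·2 = 457
Highest: P4 at 525.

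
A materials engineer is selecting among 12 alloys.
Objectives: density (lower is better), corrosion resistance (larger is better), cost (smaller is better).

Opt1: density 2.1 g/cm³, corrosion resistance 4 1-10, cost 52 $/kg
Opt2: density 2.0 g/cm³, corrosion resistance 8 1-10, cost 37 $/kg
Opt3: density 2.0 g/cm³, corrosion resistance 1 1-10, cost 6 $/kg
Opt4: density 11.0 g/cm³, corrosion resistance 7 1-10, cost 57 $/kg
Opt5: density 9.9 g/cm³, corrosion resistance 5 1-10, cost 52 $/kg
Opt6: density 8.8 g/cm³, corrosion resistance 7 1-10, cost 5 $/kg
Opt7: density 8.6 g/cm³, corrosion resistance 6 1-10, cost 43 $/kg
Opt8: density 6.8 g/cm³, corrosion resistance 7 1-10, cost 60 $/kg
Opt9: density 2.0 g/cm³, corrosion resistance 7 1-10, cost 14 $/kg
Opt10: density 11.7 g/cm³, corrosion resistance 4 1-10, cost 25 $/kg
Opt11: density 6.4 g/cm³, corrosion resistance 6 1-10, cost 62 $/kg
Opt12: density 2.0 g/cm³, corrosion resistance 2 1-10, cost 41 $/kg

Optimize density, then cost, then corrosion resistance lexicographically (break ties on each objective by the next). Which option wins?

Opt3

First minimize density: best is 2.0, kept {Opt2, Opt3, Opt9, Opt12}.
Then minimize cost: best is 6, kept {Opt3}.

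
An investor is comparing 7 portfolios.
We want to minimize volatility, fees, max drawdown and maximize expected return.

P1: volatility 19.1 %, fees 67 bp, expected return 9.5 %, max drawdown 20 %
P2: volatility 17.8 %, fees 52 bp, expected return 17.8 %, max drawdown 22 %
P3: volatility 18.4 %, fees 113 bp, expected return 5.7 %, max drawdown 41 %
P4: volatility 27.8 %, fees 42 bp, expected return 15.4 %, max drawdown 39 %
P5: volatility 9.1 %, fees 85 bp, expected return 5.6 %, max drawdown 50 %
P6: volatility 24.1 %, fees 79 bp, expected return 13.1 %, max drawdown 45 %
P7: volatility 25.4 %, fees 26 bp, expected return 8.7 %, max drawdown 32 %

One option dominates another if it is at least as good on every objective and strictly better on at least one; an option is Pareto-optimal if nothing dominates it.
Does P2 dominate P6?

P2 vs P6: volatility 17.8≤24.1, fees 52≤79, expected return 17.8≥13.1, max drawdown 22≤45 — P2 is at least as good on every objective with at least one strict improvement.

Yes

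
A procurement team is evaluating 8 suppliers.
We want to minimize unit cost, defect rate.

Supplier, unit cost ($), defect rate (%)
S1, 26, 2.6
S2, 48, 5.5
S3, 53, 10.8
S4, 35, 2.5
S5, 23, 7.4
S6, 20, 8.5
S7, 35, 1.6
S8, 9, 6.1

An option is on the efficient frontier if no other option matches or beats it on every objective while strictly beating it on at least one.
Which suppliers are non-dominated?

S1, S7, S8

S1: not dominated.
S2: dominated by S1 (unit cost 26≤48, defect rate 2.6≤5.5).
S3: dominated by S1 (unit cost 26≤53, defect rate 2.6≤10.8).
S4: dominated by S7 (unit cost 35≤35, defect rate 1.6≤2.5).
S5: dominated by S8 (unit cost 9≤23, defect rate 6.1≤7.4).
S6: dominated by S8 (unit cost 9≤20, defect rate 6.1≤8.5).
S7: not dominated (best defect rate).
S8: not dominated (best unit cost).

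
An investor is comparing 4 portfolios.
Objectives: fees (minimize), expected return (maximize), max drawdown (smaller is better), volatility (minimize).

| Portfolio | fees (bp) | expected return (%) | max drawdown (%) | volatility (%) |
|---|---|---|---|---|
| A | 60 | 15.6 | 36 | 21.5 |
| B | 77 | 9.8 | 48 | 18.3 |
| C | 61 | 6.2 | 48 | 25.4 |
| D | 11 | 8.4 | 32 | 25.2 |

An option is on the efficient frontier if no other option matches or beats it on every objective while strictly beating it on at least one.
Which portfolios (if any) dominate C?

A: fees 60≤61, expected return 15.6≥6.2, max drawdown 36≤48, volatility 21.5≤25.4 — dominates C.
D: fees 11≤61, expected return 8.4≥6.2, max drawdown 32≤48, volatility 25.2≤25.4 — dominates C.
Others (B) are each worse than C on at least one objective.

A, D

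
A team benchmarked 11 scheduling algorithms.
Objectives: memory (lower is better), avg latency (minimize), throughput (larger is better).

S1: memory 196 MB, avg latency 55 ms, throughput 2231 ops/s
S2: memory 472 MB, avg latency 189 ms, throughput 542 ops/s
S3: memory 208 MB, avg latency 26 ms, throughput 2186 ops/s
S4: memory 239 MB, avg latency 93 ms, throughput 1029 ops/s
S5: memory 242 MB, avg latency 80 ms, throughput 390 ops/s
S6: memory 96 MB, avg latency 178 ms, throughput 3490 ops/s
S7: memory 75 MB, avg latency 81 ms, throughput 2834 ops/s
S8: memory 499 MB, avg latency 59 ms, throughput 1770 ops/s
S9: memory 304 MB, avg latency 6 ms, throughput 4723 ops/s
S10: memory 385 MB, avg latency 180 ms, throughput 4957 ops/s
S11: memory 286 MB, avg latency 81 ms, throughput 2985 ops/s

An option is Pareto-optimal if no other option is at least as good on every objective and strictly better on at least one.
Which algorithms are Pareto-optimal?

S1, S3, S6, S7, S9, S10, S11

S1: not dominated.
S2: dominated by S1 (memory 196≤472, avg latency 55≤189, throughput 2231≥542).
S3: not dominated.
S4: dominated by S1 (memory 196≤239, avg latency 55≤93, throughput 2231≥1029).
S5: dominated by S1 (memory 196≤242, avg latency 55≤80, throughput 2231≥390).
S6: not dominated.
S7: not dominated (best memory).
S8: dominated by S1 (memory 196≤499, avg latency 55≤59, throughput 2231≥1770).
S9: not dominated (best avg latency).
S10: not dominated (best throughput).
S11: not dominated.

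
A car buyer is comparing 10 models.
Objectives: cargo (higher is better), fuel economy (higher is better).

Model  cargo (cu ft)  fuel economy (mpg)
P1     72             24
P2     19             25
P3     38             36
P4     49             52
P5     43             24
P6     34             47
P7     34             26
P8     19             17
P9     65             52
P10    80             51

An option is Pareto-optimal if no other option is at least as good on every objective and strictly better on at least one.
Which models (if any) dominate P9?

none

P1: worse on fuel economy (24 vs 52).
P2: worse on cargo (19 vs 65).
P3: worse on cargo (38 vs 65).
P4: worse on cargo (49 vs 65).
P5: worse on cargo (43 vs 65).
P6: worse on cargo (34 vs 65).
P7: worse on cargo (34 vs 65).
P8: worse on cargo (19 vs 65).
P10: worse on fuel economy (51 vs 52).
No option dominates P9.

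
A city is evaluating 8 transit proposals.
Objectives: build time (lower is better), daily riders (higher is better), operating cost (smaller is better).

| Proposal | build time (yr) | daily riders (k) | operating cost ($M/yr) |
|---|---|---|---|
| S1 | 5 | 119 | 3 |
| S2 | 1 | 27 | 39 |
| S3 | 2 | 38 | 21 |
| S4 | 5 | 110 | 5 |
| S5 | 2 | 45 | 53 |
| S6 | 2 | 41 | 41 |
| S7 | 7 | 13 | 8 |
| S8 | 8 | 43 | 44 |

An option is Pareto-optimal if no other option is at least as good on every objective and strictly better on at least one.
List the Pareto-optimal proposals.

S1: not dominated (best daily riders).
S2: not dominated (best build time).
S3: not dominated.
S4: dominated by S1 (build time 5≤5, daily riders 119≥110, operating cost 3≤5).
S5: not dominated.
S6: not dominated.
S7: dominated by S1 (build time 5≤7, daily riders 119≥13, operating cost 3≤8).
S8: dominated by S1 (build time 5≤8, daily riders 119≥43, operating cost 3≤44).

S1, S2, S3, S5, S6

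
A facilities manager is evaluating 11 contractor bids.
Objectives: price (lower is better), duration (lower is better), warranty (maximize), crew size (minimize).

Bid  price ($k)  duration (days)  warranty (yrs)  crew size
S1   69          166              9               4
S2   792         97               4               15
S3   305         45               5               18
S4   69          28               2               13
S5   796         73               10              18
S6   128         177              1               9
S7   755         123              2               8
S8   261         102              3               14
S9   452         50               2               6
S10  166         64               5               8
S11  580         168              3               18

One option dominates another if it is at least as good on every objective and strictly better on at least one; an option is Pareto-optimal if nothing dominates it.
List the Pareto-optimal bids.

S1, S3, S4, S5, S9, S10

S1: not dominated (best crew size).
S2: dominated by S10 (price 166≤792, duration 64≤97, warranty 5≥4, crew size 8≤15).
S3: not dominated.
S4: not dominated (best duration).
S5: not dominated (best warranty).
S6: dominated by S1 (price 69≤128, duration 166≤177, warranty 9≥1, crew size 4≤9).
S7: dominated by S9 (price 452≤755, duration 50≤123, warranty 2≥2, crew size 6≤8).
S8: dominated by S10 (price 166≤261, duration 64≤102, warranty 5≥3, crew size 8≤14).
S9: not dominated.
S10: not dominated.
S11: dominated by S1 (price 69≤580, duration 166≤168, warranty 9≥3, crew size 4≤18).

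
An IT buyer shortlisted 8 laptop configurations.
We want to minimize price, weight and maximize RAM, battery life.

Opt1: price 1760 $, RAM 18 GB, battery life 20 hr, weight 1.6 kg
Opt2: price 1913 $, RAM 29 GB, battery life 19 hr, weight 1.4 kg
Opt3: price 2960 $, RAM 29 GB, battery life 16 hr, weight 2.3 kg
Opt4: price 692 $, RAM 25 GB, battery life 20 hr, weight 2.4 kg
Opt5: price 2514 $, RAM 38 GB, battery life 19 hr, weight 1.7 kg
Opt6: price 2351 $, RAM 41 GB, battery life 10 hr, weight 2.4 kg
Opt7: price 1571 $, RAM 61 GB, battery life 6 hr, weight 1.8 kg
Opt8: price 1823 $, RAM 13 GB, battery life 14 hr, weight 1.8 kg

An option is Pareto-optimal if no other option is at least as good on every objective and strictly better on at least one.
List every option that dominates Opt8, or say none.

Opt1

Opt1: price 1760≤1823, RAM 18≥13, battery life 20≥14, weight 1.6≤1.8 — dominates Opt8.
Others (Opt2, Opt3, Opt4, Opt5, Opt6, Opt7) are each worse than Opt8 on at least one objective.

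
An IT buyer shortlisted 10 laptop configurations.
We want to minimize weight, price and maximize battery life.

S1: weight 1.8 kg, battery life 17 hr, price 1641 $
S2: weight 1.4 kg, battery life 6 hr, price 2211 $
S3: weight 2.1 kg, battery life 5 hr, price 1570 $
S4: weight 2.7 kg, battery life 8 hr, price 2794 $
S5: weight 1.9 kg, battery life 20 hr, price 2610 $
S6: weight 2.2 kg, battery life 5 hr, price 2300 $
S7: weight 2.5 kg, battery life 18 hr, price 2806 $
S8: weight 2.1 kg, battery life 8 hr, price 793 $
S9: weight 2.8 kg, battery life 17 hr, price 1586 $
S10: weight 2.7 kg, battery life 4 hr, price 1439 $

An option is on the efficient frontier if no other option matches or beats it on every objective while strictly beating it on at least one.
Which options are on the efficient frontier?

S1: not dominated.
S2: not dominated (best weight).
S3: dominated by S8 (weight 2.1≤2.1, battery life 8≥5, price 793≤1570).
S4: dominated by S1 (weight 1.8≤2.7, battery life 17≥8, price 1641≤2794).
S5: not dominated (best battery life).
S6: dominated by S1 (weight 1.8≤2.2, battery life 17≥5, price 1641≤2300).
S7: dominated by S5 (weight 1.9≤2.5, battery life 20≥18, price 2610≤2806).
S8: not dominated (best price).
S9: not dominated.
S10: dominated by S8 (weight 2.1≤2.7, battery life 8≥4, price 793≤1439).

S1, S2, S5, S8, S9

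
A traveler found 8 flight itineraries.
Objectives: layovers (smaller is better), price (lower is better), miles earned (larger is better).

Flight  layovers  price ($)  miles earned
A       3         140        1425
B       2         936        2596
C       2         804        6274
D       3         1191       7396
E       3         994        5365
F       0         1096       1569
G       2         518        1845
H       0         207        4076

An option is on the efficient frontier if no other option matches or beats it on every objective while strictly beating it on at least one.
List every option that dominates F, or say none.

H

H: layovers 0≤0, price 207≤1096, miles earned 4076≥1569 — dominates F.
Others (A, B, C, D, E, G) are each worse than F on at least one objective.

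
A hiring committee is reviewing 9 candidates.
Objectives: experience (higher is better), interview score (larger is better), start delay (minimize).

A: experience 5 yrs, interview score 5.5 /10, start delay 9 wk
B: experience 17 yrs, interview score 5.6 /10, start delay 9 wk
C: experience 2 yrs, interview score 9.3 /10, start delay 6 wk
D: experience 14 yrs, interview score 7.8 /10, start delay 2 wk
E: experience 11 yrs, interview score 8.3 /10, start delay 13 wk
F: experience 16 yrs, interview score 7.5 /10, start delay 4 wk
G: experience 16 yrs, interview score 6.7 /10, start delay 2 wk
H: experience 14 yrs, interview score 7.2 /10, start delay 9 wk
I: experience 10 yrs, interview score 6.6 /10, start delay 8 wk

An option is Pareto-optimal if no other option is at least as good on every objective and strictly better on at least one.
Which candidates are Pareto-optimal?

B, C, D, E, F, G

A: dominated by B (experience 17≥5, interview score 5.6≥5.5, start delay 9≤9).
B: not dominated (best experience).
C: not dominated (best interview score).
D: not dominated.
E: not dominated.
F: not dominated.
G: not dominated.
H: dominated by D (experience 14≥14, interview score 7.8≥7.2, start delay 2≤9).
I: dominated by D (experience 14≥10, interview score 7.8≥6.6, start delay 2≤8).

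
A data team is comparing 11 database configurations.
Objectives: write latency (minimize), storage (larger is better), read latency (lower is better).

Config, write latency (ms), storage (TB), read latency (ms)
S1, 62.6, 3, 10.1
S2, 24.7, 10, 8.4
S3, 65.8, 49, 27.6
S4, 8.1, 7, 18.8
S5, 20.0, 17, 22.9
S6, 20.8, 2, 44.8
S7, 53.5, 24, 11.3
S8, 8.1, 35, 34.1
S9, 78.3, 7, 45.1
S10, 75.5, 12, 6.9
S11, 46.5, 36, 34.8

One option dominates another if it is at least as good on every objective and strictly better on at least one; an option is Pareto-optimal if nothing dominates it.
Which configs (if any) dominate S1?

S2

S2: write latency 24.7≤62.6, storage 10≥3, read latency 8.4≤10.1 — dominates S1.
Others (S3, S4, S5, S6, S7, S8, S9, S10, S11) are each worse than S1 on at least one objective.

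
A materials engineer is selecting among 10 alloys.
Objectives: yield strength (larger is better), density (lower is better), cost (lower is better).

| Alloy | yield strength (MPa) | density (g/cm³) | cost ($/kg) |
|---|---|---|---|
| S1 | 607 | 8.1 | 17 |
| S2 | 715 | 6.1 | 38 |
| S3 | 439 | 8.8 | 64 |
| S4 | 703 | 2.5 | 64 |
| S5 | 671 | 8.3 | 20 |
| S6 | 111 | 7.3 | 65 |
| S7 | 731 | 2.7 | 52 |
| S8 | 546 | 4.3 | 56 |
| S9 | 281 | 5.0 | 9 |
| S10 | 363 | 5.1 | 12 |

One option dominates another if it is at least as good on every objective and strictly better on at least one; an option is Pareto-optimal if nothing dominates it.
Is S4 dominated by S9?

S9 vs S4: S9 is worse on yield strength (281 vs 703), so it does not dominate S4.

No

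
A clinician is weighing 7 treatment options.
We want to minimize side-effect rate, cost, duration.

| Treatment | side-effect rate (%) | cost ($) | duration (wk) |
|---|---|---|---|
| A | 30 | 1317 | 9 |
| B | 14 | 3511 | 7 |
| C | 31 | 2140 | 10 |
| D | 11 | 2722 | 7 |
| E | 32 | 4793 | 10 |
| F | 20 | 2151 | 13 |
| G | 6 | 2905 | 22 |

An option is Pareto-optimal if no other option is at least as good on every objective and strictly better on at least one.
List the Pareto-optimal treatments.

A: not dominated (best cost).
B: dominated by D (side-effect rate 11≤14, cost 2722≤3511, duration 7≤7).
C: dominated by A (side-effect rate 30≤31, cost 1317≤2140, duration 9≤10).
D: not dominated.
E: dominated by A (side-effect rate 30≤32, cost 1317≤4793, duration 9≤10).
F: not dominated.
G: not dominated (best side-effect rate).

A, D, F, G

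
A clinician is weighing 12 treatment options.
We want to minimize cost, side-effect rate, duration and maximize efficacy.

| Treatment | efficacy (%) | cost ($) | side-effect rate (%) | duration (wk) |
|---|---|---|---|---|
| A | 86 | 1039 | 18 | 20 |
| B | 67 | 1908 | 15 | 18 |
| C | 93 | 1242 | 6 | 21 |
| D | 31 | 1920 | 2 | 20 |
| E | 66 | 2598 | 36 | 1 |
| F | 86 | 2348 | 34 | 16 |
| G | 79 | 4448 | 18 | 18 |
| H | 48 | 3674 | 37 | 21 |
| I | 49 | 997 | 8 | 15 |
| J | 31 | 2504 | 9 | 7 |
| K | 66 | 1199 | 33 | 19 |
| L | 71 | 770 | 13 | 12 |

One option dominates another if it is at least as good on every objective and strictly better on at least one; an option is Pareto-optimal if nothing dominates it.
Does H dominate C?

No

H vs C: H is worse on efficacy (48 vs 93), so it does not dominate C.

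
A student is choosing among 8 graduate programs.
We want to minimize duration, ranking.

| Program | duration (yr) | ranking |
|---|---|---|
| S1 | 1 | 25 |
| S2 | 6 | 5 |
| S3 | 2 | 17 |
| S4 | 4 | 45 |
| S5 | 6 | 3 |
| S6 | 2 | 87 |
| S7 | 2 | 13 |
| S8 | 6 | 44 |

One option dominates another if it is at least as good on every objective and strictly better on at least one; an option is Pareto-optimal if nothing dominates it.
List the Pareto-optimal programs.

S1, S5, S7

S1: not dominated (best duration).
S2: dominated by S5 (duration 6≤6, ranking 3≤5).
S3: dominated by S7 (duration 2≤2, ranking 13≤17).
S4: dominated by S1 (duration 1≤4, ranking 25≤45).
S5: not dominated (best ranking).
S6: dominated by S1 (duration 1≤2, ranking 25≤87).
S7: not dominated.
S8: dominated by S1 (duration 1≤6, ranking 25≤44).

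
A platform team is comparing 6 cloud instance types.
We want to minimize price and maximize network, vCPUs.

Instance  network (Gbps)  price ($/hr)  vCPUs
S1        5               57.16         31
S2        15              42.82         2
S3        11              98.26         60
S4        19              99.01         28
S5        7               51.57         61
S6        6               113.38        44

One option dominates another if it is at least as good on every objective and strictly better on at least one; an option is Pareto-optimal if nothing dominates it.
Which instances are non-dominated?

S1: dominated by S5 (network 7≥5, price 51.57≤57.16, vCPUs 61≥31).
S2: not dominated (best price).
S3: not dominated.
S4: not dominated (best network).
S5: not dominated (best vCPUs).
S6: dominated by S3 (network 11≥6, price 98.26≤113.38, vCPUs 60≥44).

S2, S3, S4, S5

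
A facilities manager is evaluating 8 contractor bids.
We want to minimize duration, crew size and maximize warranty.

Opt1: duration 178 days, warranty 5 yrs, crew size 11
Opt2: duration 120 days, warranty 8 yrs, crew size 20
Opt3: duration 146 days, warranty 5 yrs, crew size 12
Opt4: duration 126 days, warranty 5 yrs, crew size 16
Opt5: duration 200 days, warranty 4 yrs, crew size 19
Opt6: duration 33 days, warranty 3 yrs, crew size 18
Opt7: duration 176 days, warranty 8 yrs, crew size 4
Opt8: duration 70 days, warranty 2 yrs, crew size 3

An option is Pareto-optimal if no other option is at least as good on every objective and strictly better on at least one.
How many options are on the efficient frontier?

6

Opt1: dominated by Opt7 (duration 176≤178, warranty 8≥5, crew size 4≤11).
Opt2: not dominated.
Opt3: not dominated.
Opt4: not dominated.
Opt5: dominated by Opt1 (duration 178≤200, warranty 5≥4, crew size 11≤19).
Opt6: not dominated (best duration).
Opt7: not dominated.
Opt8: not dominated (best crew size).
Pareto-optimal: Opt2, Opt3, Opt4, Opt6, Opt7, Opt8 → 6.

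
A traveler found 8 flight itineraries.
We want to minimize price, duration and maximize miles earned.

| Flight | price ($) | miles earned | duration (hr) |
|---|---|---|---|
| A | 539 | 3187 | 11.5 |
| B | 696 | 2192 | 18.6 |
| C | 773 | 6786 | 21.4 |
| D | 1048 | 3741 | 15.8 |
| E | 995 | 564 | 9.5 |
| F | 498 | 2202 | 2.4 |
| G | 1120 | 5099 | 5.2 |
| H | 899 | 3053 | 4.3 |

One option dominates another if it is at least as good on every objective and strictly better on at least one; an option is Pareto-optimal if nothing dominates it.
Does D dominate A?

No

D vs A: D is worse on price (1048 vs 539), so it does not dominate A.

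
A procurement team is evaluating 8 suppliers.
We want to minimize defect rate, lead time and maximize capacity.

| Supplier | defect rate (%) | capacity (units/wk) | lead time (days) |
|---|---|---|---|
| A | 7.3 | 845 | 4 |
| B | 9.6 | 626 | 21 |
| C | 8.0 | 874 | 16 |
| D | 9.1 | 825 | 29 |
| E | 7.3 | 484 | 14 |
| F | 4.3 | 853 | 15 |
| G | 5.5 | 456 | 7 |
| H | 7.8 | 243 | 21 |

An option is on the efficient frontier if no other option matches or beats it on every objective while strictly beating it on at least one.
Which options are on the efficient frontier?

A: not dominated (best lead time).
B: dominated by A (defect rate 7.3≤9.6, capacity 845≥626, lead time 4≤21).
C: not dominated (best capacity).
D: dominated by A (defect rate 7.3≤9.1, capacity 845≥825, lead time 4≤29).
E: dominated by A (defect rate 7.3≤7.3, capacity 845≥484, lead time 4≤14).
F: not dominated (best defect rate).
G: not dominated.
H: dominated by A (defect rate 7.3≤7.8, capacity 845≥243, lead time 4≤21).

A, C, F, G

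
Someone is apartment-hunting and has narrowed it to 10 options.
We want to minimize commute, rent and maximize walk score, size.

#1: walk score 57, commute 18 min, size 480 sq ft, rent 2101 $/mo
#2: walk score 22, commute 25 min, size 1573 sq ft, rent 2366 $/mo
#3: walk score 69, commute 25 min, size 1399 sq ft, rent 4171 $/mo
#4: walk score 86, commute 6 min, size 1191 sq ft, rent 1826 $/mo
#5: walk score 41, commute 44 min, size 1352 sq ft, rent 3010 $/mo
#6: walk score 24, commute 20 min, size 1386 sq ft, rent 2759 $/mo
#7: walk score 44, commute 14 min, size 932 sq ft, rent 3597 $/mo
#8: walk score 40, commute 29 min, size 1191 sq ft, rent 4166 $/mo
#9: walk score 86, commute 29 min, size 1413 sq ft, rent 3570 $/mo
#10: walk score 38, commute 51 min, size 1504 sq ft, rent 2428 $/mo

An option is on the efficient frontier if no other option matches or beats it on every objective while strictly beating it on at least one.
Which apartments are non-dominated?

#1: dominated by #4 (walk score 86≥57, commute 6≤18, size 1191≥480, rent 1826≤2101).
#2: not dominated (best size).
#3: not dominated.
#4: not dominated (best commute).
#5: not dominated.
#6: not dominated.
#7: dominated by #4 (walk score 86≥44, commute 6≤14, size 1191≥932, rent 1826≤3597).
#8: dominated by #4 (walk score 86≥40, commute 6≤29, size 1191≥1191, rent 1826≤4166).
#9: not dominated.
#10: not dominated.

#2, #3, #4, #5, #6, #9, #10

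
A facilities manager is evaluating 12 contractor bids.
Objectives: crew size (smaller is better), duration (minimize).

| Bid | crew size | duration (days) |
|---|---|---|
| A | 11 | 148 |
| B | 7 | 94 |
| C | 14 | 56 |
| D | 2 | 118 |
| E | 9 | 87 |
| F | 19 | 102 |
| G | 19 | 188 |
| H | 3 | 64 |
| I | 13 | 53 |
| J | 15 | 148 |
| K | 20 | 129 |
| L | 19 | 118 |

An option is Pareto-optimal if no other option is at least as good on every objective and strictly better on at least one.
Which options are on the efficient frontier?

D, H, I

A: dominated by B (crew size 7≤11, duration 94≤148).
B: dominated by H (crew size 3≤7, duration 64≤94).
C: dominated by I (crew size 13≤14, duration 53≤56).
D: not dominated (best crew size).
E: dominated by H (crew size 3≤9, duration 64≤87).
F: dominated by B (crew size 7≤19, duration 94≤102).
G: dominated by A (crew size 11≤19, duration 148≤188).
H: not dominated.
I: not dominated (best duration).
J: dominated by A (crew size 11≤15, duration 148≤148).
K: dominated by B (crew size 7≤20, duration 94≤129).
L: dominated by B (crew size 7≤19, duration 94≤118).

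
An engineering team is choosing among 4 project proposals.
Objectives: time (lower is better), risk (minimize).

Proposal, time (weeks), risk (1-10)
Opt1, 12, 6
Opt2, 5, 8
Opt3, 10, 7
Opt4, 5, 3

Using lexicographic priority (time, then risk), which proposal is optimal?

Opt4

First minimize time: best is 5, kept {Opt2, Opt4}.
Then minimize risk: best is 3, kept {Opt4}.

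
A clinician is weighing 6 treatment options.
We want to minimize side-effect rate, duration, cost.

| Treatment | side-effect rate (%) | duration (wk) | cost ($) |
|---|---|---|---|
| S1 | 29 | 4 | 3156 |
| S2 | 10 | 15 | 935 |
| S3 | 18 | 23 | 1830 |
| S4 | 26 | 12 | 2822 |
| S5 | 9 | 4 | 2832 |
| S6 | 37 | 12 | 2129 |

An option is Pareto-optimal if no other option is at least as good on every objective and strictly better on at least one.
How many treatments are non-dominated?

S1: dominated by S5 (side-effect rate 9≤29, duration 4≤4, cost 2832≤3156).
S2: not dominated (best cost).
S3: dominated by S2 (side-effect rate 10≤18, duration 15≤23, cost 935≤1830).
S4: not dominated.
S5: not dominated (best side-effect rate).
S6: not dominated.
Pareto-optimal: S2, S4, S5, S6 → 4.

4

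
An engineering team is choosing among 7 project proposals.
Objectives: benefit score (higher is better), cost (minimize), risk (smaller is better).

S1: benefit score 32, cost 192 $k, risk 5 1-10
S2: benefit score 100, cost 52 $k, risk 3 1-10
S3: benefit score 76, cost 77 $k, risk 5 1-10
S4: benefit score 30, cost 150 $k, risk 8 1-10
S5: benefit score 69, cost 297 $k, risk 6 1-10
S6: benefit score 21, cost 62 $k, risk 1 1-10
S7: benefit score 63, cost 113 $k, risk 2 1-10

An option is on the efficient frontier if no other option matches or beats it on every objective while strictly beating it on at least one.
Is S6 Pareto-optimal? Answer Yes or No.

Yes

S1: worse on cost (192 vs 62).
S2: worse on risk (3 vs 1).
S3: worse on cost (77 vs 62).
S4: worse on cost (150 vs 62).
S5: worse on cost (297 vs 62).
S7: worse on cost (113 vs 62).
No option is at least as good as S6 on every objective and strictly better on one.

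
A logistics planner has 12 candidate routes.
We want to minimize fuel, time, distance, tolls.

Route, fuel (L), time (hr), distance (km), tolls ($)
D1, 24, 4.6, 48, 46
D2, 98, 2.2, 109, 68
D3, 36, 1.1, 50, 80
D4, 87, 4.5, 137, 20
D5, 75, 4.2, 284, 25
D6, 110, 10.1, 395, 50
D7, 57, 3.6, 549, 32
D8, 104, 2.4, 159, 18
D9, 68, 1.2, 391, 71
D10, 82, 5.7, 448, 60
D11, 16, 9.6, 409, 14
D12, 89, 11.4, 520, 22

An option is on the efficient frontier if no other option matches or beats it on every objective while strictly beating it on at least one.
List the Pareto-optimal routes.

D1, D2, D3, D4, D5, D7, D8, D9, D11

D1: not dominated (best distance).
D2: not dominated.
D3: not dominated (best time).
D4: not dominated.
D5: not dominated.
D6: dominated by D1 (fuel 24≤110, time 4.6≤10.1, distance 48≤395, tolls 46≤50).
D7: not dominated.
D8: not dominated.
D9: not dominated.
D10: dominated by D1 (fuel 24≤82, time 4.6≤5.7, distance 48≤448, tolls 46≤60).
D11: not dominated (best fuel).
D12: dominated by D4 (fuel 87≤89, time 4.5≤11.4, distance 137≤520, tolls 20≤22).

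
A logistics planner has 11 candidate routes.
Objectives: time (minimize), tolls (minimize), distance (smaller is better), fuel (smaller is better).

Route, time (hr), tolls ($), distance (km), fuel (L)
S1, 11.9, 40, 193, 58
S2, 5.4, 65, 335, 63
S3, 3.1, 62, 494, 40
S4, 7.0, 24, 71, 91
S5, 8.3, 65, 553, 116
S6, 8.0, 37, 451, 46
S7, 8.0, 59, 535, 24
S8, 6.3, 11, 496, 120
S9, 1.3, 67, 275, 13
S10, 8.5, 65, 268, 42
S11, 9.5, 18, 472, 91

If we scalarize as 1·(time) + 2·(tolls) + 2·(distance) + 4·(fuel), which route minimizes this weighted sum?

S4

S1: 1·11.9 + 2·40 + 2·193 + 4·58 = 709.9
S2: 1·5.4 + 2·65 + 2·335 + 4·63 = 1057.4
S3: 1·3.1 + 2·62 + 2·494 + 4·40 = 1275.1
S4: 1·7.0 + 2·24 + 2·71 + 4·91 = 561.0
S5: 1·8.3 + 2·65 + 2·553 + 4·116 = 1708.3
S6: 1·8.0 + 2·37 + 2·451 + 4·46 = 1168.0
S7: 1·8.0 + 2·59 + 2·535 + 4·24 = 1292.0
S8: 1·6.3 + 2·11 + 2·496 + 4·120 = 1500.3
S9: 1·1.3 + 2·67 + 2·275 + 4·13 = 737.3
S10: 1·8.5 + 2·65 + 2·268 + 4·42 = 842.5
S11: 1·9.5 + 2·18 + 2·472 + 4·91 = 1353.5
Lowest: S4 at 561.0.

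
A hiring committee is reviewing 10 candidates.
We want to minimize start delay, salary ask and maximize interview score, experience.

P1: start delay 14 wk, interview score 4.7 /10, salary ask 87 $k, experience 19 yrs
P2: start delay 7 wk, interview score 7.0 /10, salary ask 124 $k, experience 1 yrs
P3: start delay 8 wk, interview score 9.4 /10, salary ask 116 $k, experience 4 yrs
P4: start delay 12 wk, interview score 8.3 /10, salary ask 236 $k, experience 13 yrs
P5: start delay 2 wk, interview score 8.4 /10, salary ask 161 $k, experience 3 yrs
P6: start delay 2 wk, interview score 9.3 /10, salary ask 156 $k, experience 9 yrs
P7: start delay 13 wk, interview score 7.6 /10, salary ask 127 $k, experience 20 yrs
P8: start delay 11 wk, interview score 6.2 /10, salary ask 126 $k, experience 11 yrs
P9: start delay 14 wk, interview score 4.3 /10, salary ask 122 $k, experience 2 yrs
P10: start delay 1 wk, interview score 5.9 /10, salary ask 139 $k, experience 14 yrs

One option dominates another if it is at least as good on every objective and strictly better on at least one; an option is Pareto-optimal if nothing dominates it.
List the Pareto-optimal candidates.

P1: not dominated (best salary ask).
P2: not dominated.
P3: not dominated (best interview score).
P4: not dominated.
P5: dominated by P6 (start delay 2≤2, interview score 9.3≥8.4, salary ask 156≤161, experience 9≥3).
P6: not dominated.
P7: not dominated (best experience).
P8: not dominated.
P9: dominated by P1 (start delay 14≤14, interview score 4.7≥4.3, salary ask 87≤122, experience 19≥2).
P10: not dominated (best start delay).

P1, P2, P3, P4, P6, P7, P8, P10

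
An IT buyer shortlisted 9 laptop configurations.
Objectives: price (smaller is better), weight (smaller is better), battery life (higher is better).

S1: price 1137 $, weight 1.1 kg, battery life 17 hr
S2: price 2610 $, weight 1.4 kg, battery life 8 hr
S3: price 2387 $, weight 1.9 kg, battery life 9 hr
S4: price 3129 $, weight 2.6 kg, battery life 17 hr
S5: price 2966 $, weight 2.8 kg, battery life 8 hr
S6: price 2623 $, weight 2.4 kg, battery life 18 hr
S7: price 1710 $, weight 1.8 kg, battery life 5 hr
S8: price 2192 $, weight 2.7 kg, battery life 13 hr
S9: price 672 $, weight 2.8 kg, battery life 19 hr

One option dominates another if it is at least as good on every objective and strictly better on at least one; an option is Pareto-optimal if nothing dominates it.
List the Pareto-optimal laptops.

S1, S6, S9

S1: not dominated (best weight).
S2: dominated by S1 (price 1137≤2610, weight 1.1≤1.4, battery life 17≥8).
S3: dominated by S1 (price 1137≤2387, weight 1.1≤1.9, battery life 17≥9).
S4: dominated by S1 (price 1137≤3129, weight 1.1≤2.6, battery life 17≥17).
S5: dominated by S1 (price 1137≤2966, weight 1.1≤2.8, battery life 17≥8).
S6: not dominated.
S7: dominated by S1 (price 1137≤1710, weight 1.1≤1.8, battery life 17≥5).
S8: dominated by S1 (price 1137≤2192, weight 1.1≤2.7, battery life 17≥13).
S9: not dominated (best price).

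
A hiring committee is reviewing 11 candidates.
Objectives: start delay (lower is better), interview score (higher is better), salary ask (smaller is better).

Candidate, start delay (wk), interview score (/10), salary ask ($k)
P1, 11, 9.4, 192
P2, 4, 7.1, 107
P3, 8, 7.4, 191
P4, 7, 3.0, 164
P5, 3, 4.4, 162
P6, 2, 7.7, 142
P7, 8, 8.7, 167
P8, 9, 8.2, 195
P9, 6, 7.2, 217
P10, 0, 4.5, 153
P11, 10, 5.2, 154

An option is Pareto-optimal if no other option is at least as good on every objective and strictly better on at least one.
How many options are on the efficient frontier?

5

P1: not dominated (best interview score).
P2: not dominated (best salary ask).
P3: dominated by P6 (start delay 2≤8, interview score 7.7≥7.4, salary ask 142≤191).
P4: dominated by P2 (start delay 4≤7, interview score 7.1≥3.0, salary ask 107≤164).
P5: dominated by P6 (start delay 2≤3, interview score 7.7≥4.4, salary ask 142≤162).
P6: not dominated.
P7: not dominated.
P8: dominated by P7 (start delay 8≤9, interview score 8.7≥8.2, salary ask 167≤195).
P9: dominated by P6 (start delay 2≤6, interview score 7.7≥7.2, salary ask 142≤217).
P10: not dominated (best start delay).
P11: dominated by P2 (start delay 4≤10, interview score 7.1≥5.2, salary ask 107≤154).
Pareto-optimal: P1, P2, P6, P7, P10 → 5.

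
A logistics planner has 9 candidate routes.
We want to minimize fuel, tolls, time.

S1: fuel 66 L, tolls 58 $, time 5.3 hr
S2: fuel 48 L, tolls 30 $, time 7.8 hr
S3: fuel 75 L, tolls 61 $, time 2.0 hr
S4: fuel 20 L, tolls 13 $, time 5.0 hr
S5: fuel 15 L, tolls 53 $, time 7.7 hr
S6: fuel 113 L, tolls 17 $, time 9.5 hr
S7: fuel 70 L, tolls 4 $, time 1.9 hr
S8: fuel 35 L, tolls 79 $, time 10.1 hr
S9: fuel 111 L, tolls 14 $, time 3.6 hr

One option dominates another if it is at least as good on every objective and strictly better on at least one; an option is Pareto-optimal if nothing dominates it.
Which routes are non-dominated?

S1: dominated by S4 (fuel 20≤66, tolls 13≤58, time 5.0≤5.3).
S2: dominated by S4 (fuel 20≤48, tolls 13≤30, time 5.0≤7.8).
S3: dominated by S7 (fuel 70≤75, tolls 4≤61, time 1.9≤2.0).
S4: not dominated.
S5: not dominated (best fuel).
S6: dominated by S4 (fuel 20≤113, tolls 13≤17, time 5.0≤9.5).
S7: not dominated (best tolls).
S8: dominated by S4 (fuel 20≤35, tolls 13≤79, time 5.0≤10.1).
S9: dominated by S7 (fuel 70≤111, tolls 4≤14, time 1.9≤3.6).

S4, S5, S7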